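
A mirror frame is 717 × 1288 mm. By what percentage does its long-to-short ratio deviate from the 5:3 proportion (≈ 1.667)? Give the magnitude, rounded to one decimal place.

Ratio = 1288 / 717 ≈ 1.7964.
Ideal 5:3 ≈ 1.6667. |1.7964 − 1.6667| / 1.6667 ≈ 7.78% → 7.8%.

7.8%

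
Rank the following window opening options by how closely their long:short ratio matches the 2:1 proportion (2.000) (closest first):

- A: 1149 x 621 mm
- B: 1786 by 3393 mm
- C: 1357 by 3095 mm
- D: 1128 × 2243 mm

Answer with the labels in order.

D, B, A, C

A: 1149/621 ≈ 1.850 → |1.850 − 2.000| = 0.150
B: 3393/1786 ≈ 1.900 → |1.900 − 2.000| = 0.100
C: 3095/1357 ≈ 2.281 → |2.281 − 2.000| = 0.281
D: 2243/1128 ≈ 1.988 → |1.988 − 2.000| = 0.012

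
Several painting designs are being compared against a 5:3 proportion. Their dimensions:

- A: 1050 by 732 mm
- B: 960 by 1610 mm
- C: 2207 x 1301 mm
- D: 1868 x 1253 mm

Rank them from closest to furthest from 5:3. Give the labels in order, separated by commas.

B, C, D, A

Ratios: A = 1050 / 732 ≈ 1.434; B = 1610 / 960 ≈ 1.677; C = 2207 / 1301 ≈ 1.696; D = 1868 / 1253 ≈ 1.491.
|Δ from 1.667|: A 0.233; B 0.010; C 0.029; D 0.176.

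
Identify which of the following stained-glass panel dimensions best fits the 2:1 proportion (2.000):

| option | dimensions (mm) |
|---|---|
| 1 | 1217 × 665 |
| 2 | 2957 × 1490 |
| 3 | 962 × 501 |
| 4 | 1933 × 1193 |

2

Target 2:1 ≈ 2.000.
1: 1.830 (Δ0.170)  2: 1.985 (Δ0.015)  3: 1.920 (Δ0.080)  4: 1.620 (Δ0.380)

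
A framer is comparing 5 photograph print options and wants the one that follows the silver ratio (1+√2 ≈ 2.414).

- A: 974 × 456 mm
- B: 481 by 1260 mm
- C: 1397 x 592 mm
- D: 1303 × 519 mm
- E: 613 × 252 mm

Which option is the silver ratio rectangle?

E

Target silver ratio ≈ 2.414.
A: 2.136 (Δ0.278)  B: 2.620 (Δ0.206)  C: 2.360 (Δ0.054)  D: 2.511 (Δ0.097)  E: 2.433 (Δ0.019)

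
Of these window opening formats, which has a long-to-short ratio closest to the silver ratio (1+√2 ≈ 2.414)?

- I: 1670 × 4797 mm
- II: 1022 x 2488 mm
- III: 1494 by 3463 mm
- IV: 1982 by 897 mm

II

Target silver ratio ≈ 2.414.
I: 2.872 (Δ0.458)  II: 2.434 (Δ0.020)  III: 2.318 (Δ0.096)  IV: 2.210 (Δ0.204)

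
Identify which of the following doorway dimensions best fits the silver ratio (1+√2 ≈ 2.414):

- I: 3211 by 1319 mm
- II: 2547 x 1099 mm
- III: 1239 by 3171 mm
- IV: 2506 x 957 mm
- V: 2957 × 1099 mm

Target silver ratio ≈ 2.414.
I: 2.434 (Δ0.020)  II: 2.318 (Δ0.096)  III: 2.559 (Δ0.145)  IV: 2.619 (Δ0.205)  V: 2.691 (Δ0.277)

I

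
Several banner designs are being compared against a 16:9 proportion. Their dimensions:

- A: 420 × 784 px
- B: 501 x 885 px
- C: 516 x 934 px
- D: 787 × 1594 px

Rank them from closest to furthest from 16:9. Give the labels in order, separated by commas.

B, C, A, D

A: 784/420 ≈ 1.867 → |1.867 − 1.778| = 0.089
B: 885/501 ≈ 1.766 → |1.766 − 1.778| = 0.012
C: 934/516 ≈ 1.810 → |1.810 − 1.778| = 0.032
D: 1594/787 ≈ 2.025 → |2.025 − 1.778| = 0.247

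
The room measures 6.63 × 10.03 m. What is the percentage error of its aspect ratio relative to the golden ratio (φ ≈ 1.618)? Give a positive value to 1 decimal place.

Ratio = 10.03 / 6.63 ≈ 1.5128.
Ideal golden ratio ≈ 1.6180. |1.5128 − 1.6180| / 1.6180 ≈ 6.50% → 6.5%.

6.5%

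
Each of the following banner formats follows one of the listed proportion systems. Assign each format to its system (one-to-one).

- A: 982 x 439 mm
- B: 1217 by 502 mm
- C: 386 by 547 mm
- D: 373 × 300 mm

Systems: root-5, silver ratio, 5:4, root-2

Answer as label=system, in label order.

A = 982/439 ≈ 2.237 → root-5 (2.236)
B = 1217/502 ≈ 2.424 → silver ratio (2.414)
C = 547/386 ≈ 1.417 → root-2 (1.414)
D = 373/300 ≈ 1.243 → 5:4 (1.250)

A=root-5, B=silver ratio, C=root-2, D=5:4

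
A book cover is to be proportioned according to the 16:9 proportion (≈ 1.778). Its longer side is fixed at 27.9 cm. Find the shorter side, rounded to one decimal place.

15.7 cm

16:9 ≈ 1.77778.
Shorter side = 27.9 ÷ 1.77778 ≈ 15.694 → 15.7 cm.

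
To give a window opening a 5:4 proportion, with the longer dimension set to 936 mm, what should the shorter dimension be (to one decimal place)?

5:4 = 1.25000.
Shorter side = 936 ÷ 1.25000 ≈ 748.800 → 748.8 mm.

748.8 mm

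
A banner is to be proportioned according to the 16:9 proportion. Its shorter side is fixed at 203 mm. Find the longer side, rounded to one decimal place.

360.9 mm

16:9 ≈ 1.77778.
Longer side = 203 × 1.77778 ≈ 360.889 → 360.9 mm.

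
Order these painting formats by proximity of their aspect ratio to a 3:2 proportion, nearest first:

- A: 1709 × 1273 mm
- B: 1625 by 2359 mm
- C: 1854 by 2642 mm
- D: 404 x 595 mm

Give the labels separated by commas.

A: 1709/1273 ≈ 1.342 → |1.342 − 1.500| = 0.158
B: 2359/1625 ≈ 1.452 → |1.452 − 1.500| = 0.048
C: 2642/1854 ≈ 1.425 → |1.425 − 1.500| = 0.075
D: 595/404 ≈ 1.473 → |1.473 − 1.500| = 0.027

D, B, C, A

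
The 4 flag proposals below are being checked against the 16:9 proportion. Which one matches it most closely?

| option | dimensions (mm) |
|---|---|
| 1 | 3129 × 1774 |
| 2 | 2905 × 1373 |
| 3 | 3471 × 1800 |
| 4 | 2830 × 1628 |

1

Target 16:9 ≈ 1.778.
1: 1.764 (Δ0.014)  2: 2.116 (Δ0.338)  3: 1.928 (Δ0.150)  4: 1.738 (Δ0.040)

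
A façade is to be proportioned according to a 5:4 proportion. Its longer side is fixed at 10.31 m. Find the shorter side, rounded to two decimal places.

8.25 m

5:4 = 1.25000.
Shorter side = 10.31 ÷ 1.25000 ≈ 8.2480 → 8.25 m.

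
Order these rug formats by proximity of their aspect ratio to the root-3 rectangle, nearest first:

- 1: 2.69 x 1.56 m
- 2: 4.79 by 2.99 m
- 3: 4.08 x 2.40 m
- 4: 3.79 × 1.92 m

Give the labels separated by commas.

1, 3, 2, 4

1: 2.69/1.56 ≈ 1.724 → |1.724 − 1.732| = 0.008
2: 4.79/2.99 ≈ 1.602 → |1.602 − 1.732| = 0.130
3: 4.08/2.40 ≈ 1.700 → |1.700 − 1.732| = 0.032
4: 3.79/1.92 ≈ 1.974 → |1.974 − 1.732| = 0.242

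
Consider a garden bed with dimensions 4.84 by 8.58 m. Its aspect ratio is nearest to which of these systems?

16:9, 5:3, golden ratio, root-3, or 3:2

16:9

8.58/4.84 ≈ 1.773. Nearest candidates are 16:9 (1.778, off by 0.005) and root-3 (1.732, off by 0.041).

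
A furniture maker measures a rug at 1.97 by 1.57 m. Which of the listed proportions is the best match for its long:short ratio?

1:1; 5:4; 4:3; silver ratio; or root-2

1.97/1.57 ≈ 1.255. Nearest candidates are 5:4 (1.250, off by 0.005) and 4:3 (1.333, off by 0.078).

5:4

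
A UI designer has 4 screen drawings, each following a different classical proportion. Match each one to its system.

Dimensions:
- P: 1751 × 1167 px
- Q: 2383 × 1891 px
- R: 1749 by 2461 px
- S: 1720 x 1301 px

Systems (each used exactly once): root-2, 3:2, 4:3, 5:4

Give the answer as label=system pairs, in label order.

Ratios: P ≈ 1.500; Q ≈ 1.260; R ≈ 1.407; S ≈ 1.322.
Targets: root-2 ≈ 1.414; 3:2 ≈ 1.500; 4:3 ≈ 1.333; 5:4 ≈ 1.250.

P=3:2, Q=5:4, R=root-2, S=4:3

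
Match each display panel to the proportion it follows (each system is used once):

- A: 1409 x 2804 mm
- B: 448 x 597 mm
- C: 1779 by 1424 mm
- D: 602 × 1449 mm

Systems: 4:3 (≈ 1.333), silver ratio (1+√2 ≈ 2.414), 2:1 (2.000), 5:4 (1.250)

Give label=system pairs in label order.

A=2:1, B=4:3, C=5:4, D=silver ratio

A = 2804/1409 ≈ 1.990 → 2:1 (2.000)
B = 597/448 ≈ 1.333 → 4:3 (1.333)
C = 1779/1424 ≈ 1.249 → 5:4 (1.250)
D = 1449/602 ≈ 2.407 → silver ratio (2.414)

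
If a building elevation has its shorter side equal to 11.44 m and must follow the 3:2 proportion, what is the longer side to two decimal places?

17.16 m

3:2 = 1.50000.
Longer side = 11.44 × 1.50000 ≈ 17.1600 → 17.16 m.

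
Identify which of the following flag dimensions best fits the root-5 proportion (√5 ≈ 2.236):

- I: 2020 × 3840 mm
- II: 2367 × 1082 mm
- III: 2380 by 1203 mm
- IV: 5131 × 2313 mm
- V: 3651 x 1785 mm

IV

Target root-5 ≈ 2.236.
I: 1.901 (Δ0.335)  II: 2.188 (Δ0.048)  III: 1.978 (Δ0.258)  IV: 2.218 (Δ0.018)  V: 2.045 (Δ0.191)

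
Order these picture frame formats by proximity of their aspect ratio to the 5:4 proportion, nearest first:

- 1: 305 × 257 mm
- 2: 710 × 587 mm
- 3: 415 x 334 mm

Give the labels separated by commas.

3, 2, 1

1: 305/257 ≈ 1.187 → |1.187 − 1.250| = 0.063
2: 710/587 ≈ 1.210 → |1.210 − 1.250| = 0.040
3: 415/334 ≈ 1.243 → |1.243 − 1.250| = 0.007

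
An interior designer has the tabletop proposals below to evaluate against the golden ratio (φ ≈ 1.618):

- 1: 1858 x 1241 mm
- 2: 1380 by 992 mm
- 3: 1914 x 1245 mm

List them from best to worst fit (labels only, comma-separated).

3, 1, 2

Ratios: 1 = 1858 / 1241 ≈ 1.497; 2 = 1380 / 992 ≈ 1.391; 3 = 1914 / 1245 ≈ 1.537.
|Δ from 1.618|: 1 0.121; 2 0.227; 3 0.081.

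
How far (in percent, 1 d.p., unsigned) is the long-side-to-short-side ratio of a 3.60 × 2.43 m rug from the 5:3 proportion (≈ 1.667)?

Ratio = 3.60 / 2.43 ≈ 1.4815.
Ideal 5:3 ≈ 1.6667. |1.4815 − 1.6667| / 1.6667 ≈ 11.11% → 11.1%.

11.1%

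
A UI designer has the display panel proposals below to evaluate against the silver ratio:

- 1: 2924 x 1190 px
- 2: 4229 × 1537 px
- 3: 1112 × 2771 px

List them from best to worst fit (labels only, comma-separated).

1, 3, 2

1: 2924/1190 ≈ 2.457 → |2.457 − 2.414| = 0.043
2: 4229/1537 ≈ 2.751 → |2.751 − 2.414| = 0.337
3: 2771/1112 ≈ 2.492 → |2.492 − 2.414| = 0.078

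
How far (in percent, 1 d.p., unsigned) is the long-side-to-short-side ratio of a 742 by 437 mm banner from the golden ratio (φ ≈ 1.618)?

4.9%

Ratio = 742 / 437 ≈ 1.6979.
Ideal golden ratio ≈ 1.6180. |1.6979 − 1.6180| / 1.6180 ≈ 4.94% → 4.9%.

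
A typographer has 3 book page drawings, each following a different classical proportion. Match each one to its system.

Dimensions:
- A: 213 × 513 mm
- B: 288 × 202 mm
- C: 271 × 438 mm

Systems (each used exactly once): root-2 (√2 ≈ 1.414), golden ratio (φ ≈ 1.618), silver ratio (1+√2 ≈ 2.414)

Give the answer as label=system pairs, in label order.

A=silver ratio, B=root-2, C=golden ratio

Ratios: A ≈ 2.408; B ≈ 1.426; C ≈ 1.616.
Targets: root-2 ≈ 1.414; golden ratio ≈ 1.618; silver ratio ≈ 2.414.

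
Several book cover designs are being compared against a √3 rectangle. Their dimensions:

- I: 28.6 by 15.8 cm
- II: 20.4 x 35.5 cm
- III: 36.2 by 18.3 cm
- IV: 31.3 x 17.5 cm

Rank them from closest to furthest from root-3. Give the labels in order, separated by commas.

II, IV, I, III

I: 28.6/15.8 ≈ 1.810 → |1.810 − 1.732| = 0.078
II: 35.5/20.4 ≈ 1.740 → |1.740 − 1.732| = 0.008
III: 36.2/18.3 ≈ 1.978 → |1.978 − 1.732| = 0.246
IV: 31.3/17.5 ≈ 1.789 → |1.789 − 1.732| = 0.057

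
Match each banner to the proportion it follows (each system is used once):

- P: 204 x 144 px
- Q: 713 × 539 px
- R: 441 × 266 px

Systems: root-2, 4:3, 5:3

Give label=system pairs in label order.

P = 204/144 ≈ 1.417 → root-2 (1.414)
Q = 713/539 ≈ 1.323 → 4:3 (1.333)
R = 441/266 ≈ 1.658 → 5:3 (1.667)

P=root-2, Q=4:3, R=5:3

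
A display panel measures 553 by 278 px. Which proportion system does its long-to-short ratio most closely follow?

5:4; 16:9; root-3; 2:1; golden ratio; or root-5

553/278 ≈ 1.989. Nearest candidates are 2:1 (2.000, off by 0.011) and 16:9 (1.778, off by 0.211).

2:1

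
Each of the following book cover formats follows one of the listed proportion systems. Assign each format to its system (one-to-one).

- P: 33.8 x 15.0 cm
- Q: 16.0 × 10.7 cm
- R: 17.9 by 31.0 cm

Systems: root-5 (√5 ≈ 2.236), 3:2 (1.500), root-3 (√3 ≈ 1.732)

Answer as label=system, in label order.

P=root-5, Q=3:2, R=root-3

Ratios: P ≈ 2.253; Q ≈ 1.495; R ≈ 1.732.
Targets: root-5 ≈ 2.236; 3:2 ≈ 1.500; root-3 ≈ 1.732.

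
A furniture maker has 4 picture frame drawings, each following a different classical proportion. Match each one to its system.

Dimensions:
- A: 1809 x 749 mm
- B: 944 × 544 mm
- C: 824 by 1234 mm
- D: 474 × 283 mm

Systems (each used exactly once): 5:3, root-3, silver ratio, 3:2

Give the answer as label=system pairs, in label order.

Ratios: A ≈ 2.415; B ≈ 1.735; C ≈ 1.498; D ≈ 1.675.
Targets: 5:3 ≈ 1.667; root-3 ≈ 1.732; silver ratio ≈ 2.414; 3:2 ≈ 1.500.

A=silver ratio, B=root-3, C=3:2, D=5:3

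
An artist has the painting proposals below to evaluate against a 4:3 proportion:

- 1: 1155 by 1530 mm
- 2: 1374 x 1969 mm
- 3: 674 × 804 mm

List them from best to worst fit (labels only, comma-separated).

1: 1530/1155 ≈ 1.325 → |1.325 − 1.333| = 0.008
2: 1969/1374 ≈ 1.433 → |1.433 − 1.333| = 0.100
3: 804/674 ≈ 1.193 → |1.193 − 1.333| = 0.140

1, 2, 3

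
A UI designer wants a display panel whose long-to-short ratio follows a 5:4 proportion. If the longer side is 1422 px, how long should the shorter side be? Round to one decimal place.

1137.6 px

5:4 = 1.25000.
Shorter side = 1422 ÷ 1.25000 ≈ 1137.600 → 1137.6 px.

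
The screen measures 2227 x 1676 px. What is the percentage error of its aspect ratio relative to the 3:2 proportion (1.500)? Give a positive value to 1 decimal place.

11.4%

Ratio = 2227 / 1676 ≈ 1.3288.
Ideal 3:2 = 1.5000. |1.3288 − 1.5000| / 1.5000 ≈ 11.41% → 11.4%.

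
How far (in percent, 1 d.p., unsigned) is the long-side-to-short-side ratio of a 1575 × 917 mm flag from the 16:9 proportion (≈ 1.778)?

Ratio = 1575 / 917 ≈ 1.7176.
Ideal 16:9 ≈ 1.7778. |1.7176 − 1.7778| / 1.7778 ≈ 3.39% → 3.4%.

3.4%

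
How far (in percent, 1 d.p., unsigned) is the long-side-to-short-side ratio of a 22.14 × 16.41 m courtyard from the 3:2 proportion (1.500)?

Ratio = 22.14 / 16.41 ≈ 1.3492.
Ideal 3:2 = 1.5000. |1.3492 − 1.5000| / 1.5000 ≈ 10.05% → 10.1%.

10.1%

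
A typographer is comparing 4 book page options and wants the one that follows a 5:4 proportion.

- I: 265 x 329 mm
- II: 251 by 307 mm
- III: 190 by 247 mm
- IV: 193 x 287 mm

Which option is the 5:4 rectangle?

Target 5:4 ≈ 1.250.
I: 1.242 (Δ0.008)  II: 1.223 (Δ0.027)  III: 1.300 (Δ0.050)  IV: 1.487 (Δ0.237)

I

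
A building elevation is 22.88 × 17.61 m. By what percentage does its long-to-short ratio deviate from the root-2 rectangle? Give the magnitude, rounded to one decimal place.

8.1%

Ratio = 22.88 / 17.61 ≈ 1.2993.
Ideal root-2 ≈ 1.4142. |1.2993 − 1.4142| / 1.4142 ≈ 8.12% → 8.1%.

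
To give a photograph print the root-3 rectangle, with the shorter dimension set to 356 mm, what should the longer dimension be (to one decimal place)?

root-3 ≈ 1.73205.
Longer side = 356 × 1.73205 ≈ 616.610 → 616.6 mm.

616.6 mm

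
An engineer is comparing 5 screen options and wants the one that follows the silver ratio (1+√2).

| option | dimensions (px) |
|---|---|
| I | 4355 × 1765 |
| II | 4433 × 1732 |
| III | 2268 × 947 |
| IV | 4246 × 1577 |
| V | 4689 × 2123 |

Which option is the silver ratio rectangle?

III

Target silver ratio ≈ 2.414.
I: 2.467 (Δ0.053)  II: 2.559 (Δ0.145)  III: 2.395 (Δ0.019)  IV: 2.692 (Δ0.278)  V: 2.209 (Δ0.205)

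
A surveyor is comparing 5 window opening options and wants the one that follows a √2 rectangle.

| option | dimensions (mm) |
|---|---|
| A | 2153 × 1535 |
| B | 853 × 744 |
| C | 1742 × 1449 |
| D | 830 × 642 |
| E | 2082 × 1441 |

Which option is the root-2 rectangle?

Target root-2 ≈ 1.414.
A: 1.403 (Δ0.011)  B: 1.147 (Δ0.267)  C: 1.202 (Δ0.212)  D: 1.293 (Δ0.121)  E: 1.445 (Δ0.031)

A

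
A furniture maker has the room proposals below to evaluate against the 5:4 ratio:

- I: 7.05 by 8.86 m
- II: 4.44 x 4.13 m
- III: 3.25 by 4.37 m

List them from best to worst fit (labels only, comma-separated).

I, III, II

I: 8.86/7.05 ≈ 1.257 → |1.257 − 1.250| = 0.007
II: 4.44/4.13 ≈ 1.075 → |1.075 − 1.250| = 0.175
III: 4.37/3.25 ≈ 1.345 → |1.345 − 1.250| = 0.095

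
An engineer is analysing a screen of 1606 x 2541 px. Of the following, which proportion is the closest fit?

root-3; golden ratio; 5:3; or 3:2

2541/1606 ≈ 1.582. Nearest candidates are golden ratio (1.618, off by 0.036) and 3:2 (1.500, off by 0.082).

golden ratio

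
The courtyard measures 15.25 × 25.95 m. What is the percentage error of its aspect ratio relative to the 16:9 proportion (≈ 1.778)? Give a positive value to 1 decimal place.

Ratio = 25.95 / 15.25 ≈ 1.7016.
Ideal 16:9 ≈ 1.7778. |1.7016 − 1.7778| / 1.7778 ≈ 4.29% → 4.3%.

4.3%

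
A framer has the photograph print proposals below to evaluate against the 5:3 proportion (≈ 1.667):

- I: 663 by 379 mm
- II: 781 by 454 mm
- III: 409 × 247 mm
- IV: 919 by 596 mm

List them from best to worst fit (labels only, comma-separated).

I: 663/379 ≈ 1.749 → |1.749 − 1.667| = 0.082
II: 781/454 ≈ 1.720 → |1.720 − 1.667| = 0.053
III: 409/247 ≈ 1.656 → |1.656 − 1.667| = 0.011
IV: 919/596 ≈ 1.542 → |1.542 − 1.667| = 0.125

III, II, I, IV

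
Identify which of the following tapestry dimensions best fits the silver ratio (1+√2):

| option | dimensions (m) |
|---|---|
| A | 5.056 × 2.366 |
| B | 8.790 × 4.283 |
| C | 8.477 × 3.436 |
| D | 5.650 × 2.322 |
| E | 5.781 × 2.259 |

Target silver ratio ≈ 2.414.
A: 2.137 (Δ0.277)  B: 2.052 (Δ0.362)  C: 2.467 (Δ0.053)  D: 2.433 (Δ0.019)  E: 2.559 (Δ0.145)

D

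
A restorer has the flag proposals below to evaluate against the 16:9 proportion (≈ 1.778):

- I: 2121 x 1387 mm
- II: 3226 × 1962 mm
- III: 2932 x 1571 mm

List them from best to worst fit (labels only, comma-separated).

Ratios: I = 2121 / 1387 ≈ 1.529; II = 3226 / 1962 ≈ 1.644; III = 2932 / 1571 ≈ 1.866.
|Δ from 1.778|: I 0.249; II 0.134; III 0.088.

III, II, I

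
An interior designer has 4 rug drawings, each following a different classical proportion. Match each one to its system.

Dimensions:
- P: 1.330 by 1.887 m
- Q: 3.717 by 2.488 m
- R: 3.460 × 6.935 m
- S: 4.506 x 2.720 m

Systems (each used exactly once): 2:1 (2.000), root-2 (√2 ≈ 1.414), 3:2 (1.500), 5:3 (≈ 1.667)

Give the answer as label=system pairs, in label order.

Ratios: P ≈ 1.419; Q ≈ 1.494; R ≈ 2.004; S ≈ 1.657.
Targets: 2:1 ≈ 2.000; root-2 ≈ 1.414; 3:2 ≈ 1.500; 5:3 ≈ 1.667.

P=root-2, Q=3:2, R=2:1, S=5:3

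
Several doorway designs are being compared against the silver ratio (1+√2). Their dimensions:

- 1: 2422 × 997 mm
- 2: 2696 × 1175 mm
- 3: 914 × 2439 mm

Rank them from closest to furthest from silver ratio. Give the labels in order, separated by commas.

1, 2, 3

Ratios: 1 = 2422 / 997 ≈ 2.429; 2 = 2696 / 1175 ≈ 2.294; 3 = 2439 / 914 ≈ 2.668.
|Δ from 2.414|: 1 0.015; 2 0.120; 3 0.254.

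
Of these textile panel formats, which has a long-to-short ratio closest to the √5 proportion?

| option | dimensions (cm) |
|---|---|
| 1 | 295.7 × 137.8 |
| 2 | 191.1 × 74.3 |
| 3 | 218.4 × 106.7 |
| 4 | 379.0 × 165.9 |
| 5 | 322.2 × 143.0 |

Target root-5 ≈ 2.236.
1: 2.146 (Δ0.090)  2: 2.572 (Δ0.336)  3: 2.047 (Δ0.189)  4: 2.285 (Δ0.049)  5: 2.253 (Δ0.017)

5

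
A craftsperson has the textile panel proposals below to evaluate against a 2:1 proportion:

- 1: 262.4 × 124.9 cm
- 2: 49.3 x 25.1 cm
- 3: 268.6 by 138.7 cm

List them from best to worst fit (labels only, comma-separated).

2, 3, 1

1: 262.4/124.9 ≈ 2.101 → |2.101 − 2.000| = 0.101
2: 49.3/25.1 ≈ 1.964 → |1.964 − 2.000| = 0.036
3: 268.6/138.7 ≈ 1.937 → |1.937 − 2.000| = 0.063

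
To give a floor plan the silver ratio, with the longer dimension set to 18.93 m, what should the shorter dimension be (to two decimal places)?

silver ratio ≈ 2.41421.
Shorter side = 18.93 ÷ 2.41421 ≈ 7.8411 → 7.84 m.

7.84 m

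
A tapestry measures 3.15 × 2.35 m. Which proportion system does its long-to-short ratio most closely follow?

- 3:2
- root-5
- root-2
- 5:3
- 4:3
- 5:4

3.15/2.35 ≈ 1.340. Nearest candidates are 4:3 (1.333, off by 0.007) and root-2 (1.414, off by 0.074).

4:3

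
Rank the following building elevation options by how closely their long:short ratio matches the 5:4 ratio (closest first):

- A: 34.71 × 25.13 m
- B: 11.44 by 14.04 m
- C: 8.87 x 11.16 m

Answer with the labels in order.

C, B, A

A: 34.71/25.13 ≈ 1.381 → |1.381 − 1.250| = 0.131
B: 14.04/11.44 ≈ 1.227 → |1.227 − 1.250| = 0.023
C: 11.16/8.87 ≈ 1.258 → |1.258 − 1.250| = 0.008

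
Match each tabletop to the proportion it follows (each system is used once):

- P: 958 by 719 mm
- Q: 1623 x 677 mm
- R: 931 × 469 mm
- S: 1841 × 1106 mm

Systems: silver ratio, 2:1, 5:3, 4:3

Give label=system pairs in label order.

P=4:3, Q=silver ratio, R=2:1, S=5:3

P = 958/719 ≈ 1.332 → 4:3 (1.333)
Q = 1623/677 ≈ 2.397 → silver ratio (2.414)
R = 931/469 ≈ 1.985 → 2:1 (2.000)
S = 1841/1106 ≈ 1.665 → 5:3 (1.667)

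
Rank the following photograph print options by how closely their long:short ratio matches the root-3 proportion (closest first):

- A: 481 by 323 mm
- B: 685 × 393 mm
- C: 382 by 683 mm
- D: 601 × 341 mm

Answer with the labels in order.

B, D, C, A

Ratios: A = 481 / 323 ≈ 1.489; B = 685 / 393 ≈ 1.743; C = 683 / 382 ≈ 1.788; D = 601 / 341 ≈ 1.762.
|Δ from 1.732|: A 0.243; B 0.011; C 0.056; D 0.030.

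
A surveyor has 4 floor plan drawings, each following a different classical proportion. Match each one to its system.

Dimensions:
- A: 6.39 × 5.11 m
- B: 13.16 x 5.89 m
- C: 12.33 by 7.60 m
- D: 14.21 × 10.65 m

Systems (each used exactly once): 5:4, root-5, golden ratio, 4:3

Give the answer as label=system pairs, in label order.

A=5:4, B=root-5, C=golden ratio, D=4:3

A = 6.39/5.11 ≈ 1.250 → 5:4 (1.250)
B = 13.16/5.89 ≈ 2.234 → root-5 (2.236)
C = 12.33/7.60 ≈ 1.622 → golden ratio (1.618)
D = 14.21/10.65 ≈ 1.334 → 4:3 (1.333)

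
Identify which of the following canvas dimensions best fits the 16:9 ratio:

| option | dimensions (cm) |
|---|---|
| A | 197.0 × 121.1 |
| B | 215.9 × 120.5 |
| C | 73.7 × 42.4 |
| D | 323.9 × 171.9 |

Target 16:9 ≈ 1.778.
A: 1.627 (Δ0.151)  B: 1.792 (Δ0.014)  C: 1.738 (Δ0.040)  D: 1.884 (Δ0.106)

B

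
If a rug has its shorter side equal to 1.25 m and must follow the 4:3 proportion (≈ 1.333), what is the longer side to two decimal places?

4:3 ≈ 1.33333.
Longer side = 1.25 × 1.33333 ≈ 1.6667 → 1.67 m.

1.67 m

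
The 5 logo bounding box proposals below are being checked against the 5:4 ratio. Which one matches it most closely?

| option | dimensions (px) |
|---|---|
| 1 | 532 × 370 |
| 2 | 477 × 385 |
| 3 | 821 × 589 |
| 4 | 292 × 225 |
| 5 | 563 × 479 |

2

Ratios (long/short): 1 ≈ 1.438; 2 ≈ 1.239; 3 ≈ 1.394; 4 ≈ 1.298; 5 ≈ 1.175.
5:4 ≈ 1.250; option 2 is nearest (Δ 0.011).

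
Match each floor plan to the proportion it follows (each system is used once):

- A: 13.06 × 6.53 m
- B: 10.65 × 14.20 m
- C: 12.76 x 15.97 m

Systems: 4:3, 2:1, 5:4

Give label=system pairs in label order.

Ratios: A ≈ 2.000; B ≈ 1.333; C ≈ 1.252.
Targets: 4:3 ≈ 1.333; 2:1 ≈ 2.000; 5:4 ≈ 1.250.

A=2:1, B=4:3, C=5:4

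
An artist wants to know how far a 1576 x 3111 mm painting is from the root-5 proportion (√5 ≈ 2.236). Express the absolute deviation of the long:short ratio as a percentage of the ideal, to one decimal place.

11.7%

Ratio = 3111 / 1576 ≈ 1.9740.
Ideal root-5 ≈ 2.2361. |1.9740 − 2.2361| / 2.2361 ≈ 11.72% → 11.7%.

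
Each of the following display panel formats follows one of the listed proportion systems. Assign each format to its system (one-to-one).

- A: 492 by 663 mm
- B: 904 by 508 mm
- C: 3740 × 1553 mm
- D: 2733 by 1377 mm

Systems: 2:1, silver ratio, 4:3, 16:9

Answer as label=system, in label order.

A=4:3, B=16:9, C=silver ratio, D=2:1

Ratios: A ≈ 1.348; B ≈ 1.780; C ≈ 2.408; D ≈ 1.985.
Targets: 2:1 ≈ 2.000; silver ratio ≈ 2.414; 4:3 ≈ 1.333; 16:9 ≈ 1.778.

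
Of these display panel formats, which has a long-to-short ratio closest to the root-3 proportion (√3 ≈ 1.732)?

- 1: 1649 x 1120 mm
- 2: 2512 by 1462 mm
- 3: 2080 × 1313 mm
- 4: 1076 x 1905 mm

2

Target root-3 ≈ 1.732.
1: 1.472 (Δ0.260)  2: 1.718 (Δ0.014)  3: 1.584 (Δ0.148)  4: 1.770 (Δ0.038)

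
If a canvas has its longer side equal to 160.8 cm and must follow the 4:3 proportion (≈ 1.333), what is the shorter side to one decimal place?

4:3 ≈ 1.33333.
Shorter side = 160.8 ÷ 1.33333 ≈ 120.600 → 120.6 cm.

120.6 cm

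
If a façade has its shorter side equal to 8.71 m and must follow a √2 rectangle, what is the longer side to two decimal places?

root-2 ≈ 1.41421.
Longer side = 8.71 × 1.41421 ≈ 12.3178 → 12.32 m.

12.32 m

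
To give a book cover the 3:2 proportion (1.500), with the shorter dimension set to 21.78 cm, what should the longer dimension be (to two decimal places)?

32.67 cm

3:2 = 1.50000.
Longer side = 21.78 × 1.50000 ≈ 32.6700 → 32.67 cm.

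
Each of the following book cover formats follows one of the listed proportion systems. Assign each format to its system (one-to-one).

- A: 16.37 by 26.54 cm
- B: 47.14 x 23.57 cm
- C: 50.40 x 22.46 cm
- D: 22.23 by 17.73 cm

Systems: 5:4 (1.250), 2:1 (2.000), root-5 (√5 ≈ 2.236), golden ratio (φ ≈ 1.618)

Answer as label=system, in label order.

A = 26.54/16.37 ≈ 1.621 → golden ratio (1.618)
B = 47.14/23.57 ≈ 2.000 → 2:1 (2.000)
C = 50.40/22.46 ≈ 2.244 → root-5 (2.236)
D = 22.23/17.73 ≈ 1.254 → 5:4 (1.250)

A=golden ratio, B=2:1, C=root-5, D=5:4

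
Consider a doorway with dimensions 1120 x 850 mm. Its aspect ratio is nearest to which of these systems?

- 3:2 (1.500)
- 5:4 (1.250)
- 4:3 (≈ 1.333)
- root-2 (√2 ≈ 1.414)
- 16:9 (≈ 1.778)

1120/850 ≈ 1.318. Nearest candidates are 4:3 (1.333, off by 0.015) and 5:4 (1.250, off by 0.068).

4:3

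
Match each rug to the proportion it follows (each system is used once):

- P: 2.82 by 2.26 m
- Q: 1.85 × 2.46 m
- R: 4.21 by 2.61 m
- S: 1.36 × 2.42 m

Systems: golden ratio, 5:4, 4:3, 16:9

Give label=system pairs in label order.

P = 2.82/2.26 ≈ 1.248 → 5:4 (1.250)
Q = 2.46/1.85 ≈ 1.330 → 4:3 (1.333)
R = 4.21/2.61 ≈ 1.613 → golden ratio (1.618)
S = 2.42/1.36 ≈ 1.779 → 16:9 (1.778)

P=5:4, Q=4:3, R=golden ratio, S=16:9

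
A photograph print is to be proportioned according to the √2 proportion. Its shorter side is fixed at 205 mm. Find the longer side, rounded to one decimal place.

289.9 mm

root-2 ≈ 1.41421.
Longer side = 205 × 1.41421 ≈ 289.913 → 289.9 mm.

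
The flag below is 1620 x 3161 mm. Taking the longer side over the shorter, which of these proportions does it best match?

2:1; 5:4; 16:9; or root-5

2:1

3161/1620 ≈ 1.951. Nearest candidates are 2:1 (2.000, off by 0.049) and 16:9 (1.778, off by 0.173).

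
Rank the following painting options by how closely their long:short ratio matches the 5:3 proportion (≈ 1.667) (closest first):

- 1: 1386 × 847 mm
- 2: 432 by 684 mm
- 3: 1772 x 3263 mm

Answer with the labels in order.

Ratios: 1 = 1386 / 847 ≈ 1.636; 2 = 684 / 432 ≈ 1.583; 3 = 3263 / 1772 ≈ 1.841.
|Δ from 1.667|: 1 0.031; 2 0.084; 3 0.174.

1, 2, 3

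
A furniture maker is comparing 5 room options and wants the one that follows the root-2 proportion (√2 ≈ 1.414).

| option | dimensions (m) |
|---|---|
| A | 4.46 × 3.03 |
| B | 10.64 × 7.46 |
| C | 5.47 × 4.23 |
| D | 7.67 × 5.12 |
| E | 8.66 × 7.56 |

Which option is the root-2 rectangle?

Ratios (long/short): A ≈ 1.472; B ≈ 1.426; C ≈ 1.293; D ≈ 1.498; E ≈ 1.146.
root-2 ≈ 1.414; option B is nearest (Δ 0.012).

B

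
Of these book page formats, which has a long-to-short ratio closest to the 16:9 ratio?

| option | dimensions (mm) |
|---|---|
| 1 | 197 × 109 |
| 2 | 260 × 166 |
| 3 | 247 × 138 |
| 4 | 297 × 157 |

3

Ratios (long/short): 1 ≈ 1.807; 2 ≈ 1.566; 3 ≈ 1.790; 4 ≈ 1.892.
16:9 ≈ 1.778; option 3 is nearest (Δ 0.012).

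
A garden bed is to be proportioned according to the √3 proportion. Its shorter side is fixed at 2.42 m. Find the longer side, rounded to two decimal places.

4.19 m

root-3 ≈ 1.73205.
Longer side = 2.42 × 1.73205 ≈ 4.1916 → 4.19 m.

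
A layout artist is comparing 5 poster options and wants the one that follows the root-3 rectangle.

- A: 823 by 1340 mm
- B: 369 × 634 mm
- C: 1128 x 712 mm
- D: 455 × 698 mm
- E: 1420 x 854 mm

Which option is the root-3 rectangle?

B

Target root-3 ≈ 1.732.
A: 1.628 (Δ0.104)  B: 1.718 (Δ0.014)  C: 1.584 (Δ0.148)  D: 1.534 (Δ0.198)  E: 1.663 (Δ0.069)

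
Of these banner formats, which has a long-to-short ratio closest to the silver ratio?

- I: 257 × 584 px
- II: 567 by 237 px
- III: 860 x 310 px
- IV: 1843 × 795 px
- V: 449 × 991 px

II

Ratios (long/short): I ≈ 2.272; II ≈ 2.392; III ≈ 2.774; IV ≈ 2.318; V ≈ 2.207.
silver ratio ≈ 2.414; option II is nearest (Δ 0.022).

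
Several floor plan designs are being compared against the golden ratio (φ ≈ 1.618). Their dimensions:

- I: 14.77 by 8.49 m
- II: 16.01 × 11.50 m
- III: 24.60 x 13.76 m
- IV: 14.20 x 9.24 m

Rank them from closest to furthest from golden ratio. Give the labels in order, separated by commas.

IV, I, III, II

Ratios: I = 14.77 / 8.49 ≈ 1.740; II = 16.01 / 11.50 ≈ 1.392; III = 24.60 / 13.76 ≈ 1.788; IV = 14.20 / 9.24 ≈ 1.537.
|Δ from 1.618|: I 0.122; II 0.226; III 0.170; IV 0.081.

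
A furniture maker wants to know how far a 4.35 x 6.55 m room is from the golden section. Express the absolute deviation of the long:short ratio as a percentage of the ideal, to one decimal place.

Ratio = 6.55 / 4.35 ≈ 1.5057.
Ideal golden ratio ≈ 1.6180. |1.5057 − 1.6180| / 1.6180 ≈ 6.94% → 6.9%.

6.9%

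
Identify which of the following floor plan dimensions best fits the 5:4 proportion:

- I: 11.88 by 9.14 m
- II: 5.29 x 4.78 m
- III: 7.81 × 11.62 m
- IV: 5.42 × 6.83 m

Target 5:4 ≈ 1.250.
I: 1.300 (Δ0.050)  II: 1.107 (Δ0.143)  III: 1.488 (Δ0.238)  IV: 1.260 (Δ0.010)

IV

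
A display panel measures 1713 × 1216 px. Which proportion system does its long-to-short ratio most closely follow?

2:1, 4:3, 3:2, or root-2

Ratio = 1713 / 1216 ≈ 1.409.
Distances: 2:1 2.000 (Δ 0.591); 4:3 1.333 (Δ 0.076); 3:2 1.500 (Δ 0.091); root-2 1.414 (Δ 0.005).

root-2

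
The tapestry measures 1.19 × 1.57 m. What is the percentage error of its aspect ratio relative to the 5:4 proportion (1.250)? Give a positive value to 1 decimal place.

5.5%

Ratio = 1.57 / 1.19 ≈ 1.3193.
Ideal 5:4 = 1.2500. |1.3193 − 1.2500| / 1.2500 ≈ 5.54% → 5.5%.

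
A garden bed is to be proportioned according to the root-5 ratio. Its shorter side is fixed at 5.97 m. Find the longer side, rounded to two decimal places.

13.35 m

root-5 ≈ 2.23607.
Longer side = 5.97 × 2.23607 ≈ 13.3493 → 13.35 m.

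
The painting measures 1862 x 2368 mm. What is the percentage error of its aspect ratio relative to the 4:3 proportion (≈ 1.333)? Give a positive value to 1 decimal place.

4.6%

Ratio = 2368 / 1862 ≈ 1.2718.
Ideal 4:3 ≈ 1.3333. |1.2718 − 1.3333| / 1.3333 ≈ 4.61% → 4.6%.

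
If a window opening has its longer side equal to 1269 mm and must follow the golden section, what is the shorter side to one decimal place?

784.3 mm

golden ratio ≈ 1.61803.
Shorter side = 1269 ÷ 1.61803 ≈ 784.287 → 784.3 mm.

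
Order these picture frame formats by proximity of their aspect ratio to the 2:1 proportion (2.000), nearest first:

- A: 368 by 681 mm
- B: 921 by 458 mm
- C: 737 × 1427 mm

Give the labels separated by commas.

B, C, A

Ratios: A = 681 / 368 ≈ 1.851; B = 921 / 458 ≈ 2.011; C = 1427 / 737 ≈ 1.936.
|Δ from 2.000|: A 0.149; B 0.011; C 0.064.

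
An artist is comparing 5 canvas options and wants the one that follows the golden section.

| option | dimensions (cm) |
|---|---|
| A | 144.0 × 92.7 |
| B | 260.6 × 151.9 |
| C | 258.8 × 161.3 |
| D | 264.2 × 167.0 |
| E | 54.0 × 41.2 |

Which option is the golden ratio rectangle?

C

Ratios (long/short): A ≈ 1.553; B ≈ 1.716; C ≈ 1.604; D ≈ 1.582; E ≈ 1.311.
golden ratio ≈ 1.618; option C is nearest (Δ 0.014).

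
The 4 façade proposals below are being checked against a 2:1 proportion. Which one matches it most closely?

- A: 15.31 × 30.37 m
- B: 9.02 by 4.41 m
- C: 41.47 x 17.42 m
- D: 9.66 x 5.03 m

A

Ratios (long/short): A ≈ 1.984; B ≈ 2.045; C ≈ 2.381; D ≈ 1.920.
2:1 ≈ 2.000; option A is nearest (Δ 0.016).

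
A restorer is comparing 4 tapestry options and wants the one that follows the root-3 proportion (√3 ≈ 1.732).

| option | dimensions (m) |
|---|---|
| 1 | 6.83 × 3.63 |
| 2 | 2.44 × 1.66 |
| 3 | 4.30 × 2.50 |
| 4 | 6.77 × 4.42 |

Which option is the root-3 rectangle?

3

Ratios (long/short): 1 ≈ 1.882; 2 ≈ 1.470; 3 ≈ 1.720; 4 ≈ 1.532.
root-3 ≈ 1.732; option 3 is nearest (Δ 0.012).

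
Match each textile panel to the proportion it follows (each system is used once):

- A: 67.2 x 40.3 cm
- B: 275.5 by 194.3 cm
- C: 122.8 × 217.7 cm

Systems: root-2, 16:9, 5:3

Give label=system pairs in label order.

Ratios: A ≈ 1.667; B ≈ 1.418; C ≈ 1.773.
Targets: root-2 ≈ 1.414; 16:9 ≈ 1.778; 5:3 ≈ 1.667.

A=5:3, B=root-2, C=16:9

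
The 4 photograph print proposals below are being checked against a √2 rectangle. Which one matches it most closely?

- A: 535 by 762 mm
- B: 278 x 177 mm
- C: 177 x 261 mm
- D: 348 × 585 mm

A

Target root-2 ≈ 1.414.
A: 1.424 (Δ0.010)  B: 1.571 (Δ0.157)  C: 1.475 (Δ0.061)  D: 1.681 (Δ0.267)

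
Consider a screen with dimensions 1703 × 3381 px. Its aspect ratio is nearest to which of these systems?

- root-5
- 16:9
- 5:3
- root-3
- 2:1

Ratio = 3381 / 1703 ≈ 1.985.
Distances: root-5 2.236 (Δ 0.251); 16:9 1.778 (Δ 0.207); 5:3 1.667 (Δ 0.318); root-3 1.732 (Δ 0.253); 2:1 2.000 (Δ 0.015).

2:1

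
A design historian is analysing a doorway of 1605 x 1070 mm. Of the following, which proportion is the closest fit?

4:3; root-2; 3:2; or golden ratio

3:2

Ratio = 1605 / 1070 ≈ 1.500.
Distances: 4:3 1.333 (Δ 0.167); root-2 1.414 (Δ 0.086); 3:2 1.500 (Δ 0.000); golden ratio 1.618 (Δ 0.118).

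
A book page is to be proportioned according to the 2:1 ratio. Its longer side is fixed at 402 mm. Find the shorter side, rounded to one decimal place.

201.0 mm

2:1 = 2.00000.
Shorter side = 402 ÷ 2.00000 ≈ 201.000 → 201.0 mm.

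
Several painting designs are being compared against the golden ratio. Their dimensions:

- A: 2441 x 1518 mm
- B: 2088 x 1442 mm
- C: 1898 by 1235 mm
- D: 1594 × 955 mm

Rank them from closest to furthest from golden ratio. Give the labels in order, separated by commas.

Ratios: A = 2441 / 1518 ≈ 1.608; B = 2088 / 1442 ≈ 1.448; C = 1898 / 1235 ≈ 1.537; D = 1594 / 955 ≈ 1.669.
|Δ from 1.618|: A 0.010; B 0.170; C 0.081; D 0.051.

A, D, C, B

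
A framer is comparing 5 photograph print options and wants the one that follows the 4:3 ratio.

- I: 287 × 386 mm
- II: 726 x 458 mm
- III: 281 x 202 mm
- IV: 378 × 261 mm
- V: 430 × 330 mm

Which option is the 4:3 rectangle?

Ratios (long/short): I ≈ 1.345; II ≈ 1.585; III ≈ 1.391; IV ≈ 1.448; V ≈ 1.303.
4:3 ≈ 1.333; option I is nearest (Δ 0.012).

I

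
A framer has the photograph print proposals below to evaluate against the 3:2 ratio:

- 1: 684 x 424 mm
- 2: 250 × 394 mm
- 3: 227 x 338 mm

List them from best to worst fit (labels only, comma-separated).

3, 2, 1

1: 684/424 ≈ 1.613 → |1.613 − 1.500| = 0.113
2: 394/250 ≈ 1.576 → |1.576 − 1.500| = 0.076
3: 338/227 ≈ 1.489 → |1.489 − 1.500| = 0.011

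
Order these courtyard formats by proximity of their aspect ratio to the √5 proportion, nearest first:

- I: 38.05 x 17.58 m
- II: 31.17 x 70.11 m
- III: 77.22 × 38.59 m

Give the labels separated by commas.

I: 38.05/17.58 ≈ 2.164 → |2.164 − 2.236| = 0.072
II: 70.11/31.17 ≈ 2.249 → |2.249 − 2.236| = 0.013
III: 77.22/38.59 ≈ 2.001 → |2.001 − 2.236| = 0.235

II, I, III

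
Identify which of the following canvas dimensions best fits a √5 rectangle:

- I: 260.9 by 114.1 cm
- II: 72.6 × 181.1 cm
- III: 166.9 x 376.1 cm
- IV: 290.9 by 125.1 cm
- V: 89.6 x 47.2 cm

III

Ratios (long/short): I ≈ 2.287; II ≈ 2.494; III ≈ 2.253; IV ≈ 2.325; V ≈ 1.898.
root-5 ≈ 2.236; option III is nearest (Δ 0.017).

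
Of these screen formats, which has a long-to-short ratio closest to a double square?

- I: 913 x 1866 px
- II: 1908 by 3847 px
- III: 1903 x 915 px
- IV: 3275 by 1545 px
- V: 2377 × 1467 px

Ratios (long/short): I ≈ 2.044; II ≈ 2.016; III ≈ 2.080; IV ≈ 2.120; V ≈ 1.620.
2:1 ≈ 2.000; option II is nearest (Δ 0.016).

II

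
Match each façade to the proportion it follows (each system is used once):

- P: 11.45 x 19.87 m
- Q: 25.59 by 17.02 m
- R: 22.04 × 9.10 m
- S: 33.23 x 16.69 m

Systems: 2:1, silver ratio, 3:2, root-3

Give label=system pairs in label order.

P=root-3, Q=3:2, R=silver ratio, S=2:1

Ratios: P ≈ 1.735; Q ≈ 1.504; R ≈ 2.422; S ≈ 1.991.
Targets: 2:1 ≈ 2.000; silver ratio ≈ 2.414; 3:2 ≈ 1.500; root-3 ≈ 1.732.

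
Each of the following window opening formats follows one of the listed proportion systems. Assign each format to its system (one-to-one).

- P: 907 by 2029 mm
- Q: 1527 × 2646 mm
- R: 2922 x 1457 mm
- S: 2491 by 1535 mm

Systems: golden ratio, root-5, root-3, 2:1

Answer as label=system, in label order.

P=root-5, Q=root-3, R=2:1, S=golden ratio

P = 2029/907 ≈ 2.237 → root-5 (2.236)
Q = 2646/1527 ≈ 1.733 → root-3 (1.732)
R = 2922/1457 ≈ 2.005 → 2:1 (2.000)
S = 2491/1535 ≈ 1.623 → golden ratio (1.618)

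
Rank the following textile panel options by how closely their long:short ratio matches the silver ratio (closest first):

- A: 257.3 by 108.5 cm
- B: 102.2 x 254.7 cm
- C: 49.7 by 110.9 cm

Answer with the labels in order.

A: 257.3/108.5 ≈ 2.371 → |2.371 − 2.414| = 0.043
B: 254.7/102.2 ≈ 2.492 → |2.492 − 2.414| = 0.078
C: 110.9/49.7 ≈ 2.231 → |2.231 − 2.414| = 0.183

A, B, C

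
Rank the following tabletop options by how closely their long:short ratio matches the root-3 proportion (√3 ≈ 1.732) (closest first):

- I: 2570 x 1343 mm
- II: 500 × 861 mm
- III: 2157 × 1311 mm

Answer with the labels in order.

II, III, I

Ratios: I = 2570 / 1343 ≈ 1.914; II = 861 / 500 ≈ 1.722; III = 2157 / 1311 ≈ 1.645.
|Δ from 1.732|: I 0.182; II 0.010; III 0.087.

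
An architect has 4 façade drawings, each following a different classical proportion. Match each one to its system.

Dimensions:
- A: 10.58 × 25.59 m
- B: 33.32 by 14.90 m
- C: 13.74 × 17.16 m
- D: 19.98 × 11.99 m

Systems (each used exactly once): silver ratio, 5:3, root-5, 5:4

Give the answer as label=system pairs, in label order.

Ratios: A ≈ 2.419; B ≈ 2.236; C ≈ 1.249; D ≈ 1.666.
Targets: silver ratio ≈ 2.414; 5:3 ≈ 1.667; root-5 ≈ 2.236; 5:4 ≈ 1.250.

A=silver ratio, B=root-5, C=5:4, D=5:3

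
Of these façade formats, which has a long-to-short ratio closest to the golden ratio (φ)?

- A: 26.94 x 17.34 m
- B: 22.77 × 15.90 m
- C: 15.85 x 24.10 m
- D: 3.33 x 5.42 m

D

Ratios (long/short): A ≈ 1.554; B ≈ 1.432; C ≈ 1.521; D ≈ 1.628.
golden ratio ≈ 1.618; option D is nearest (Δ 0.010).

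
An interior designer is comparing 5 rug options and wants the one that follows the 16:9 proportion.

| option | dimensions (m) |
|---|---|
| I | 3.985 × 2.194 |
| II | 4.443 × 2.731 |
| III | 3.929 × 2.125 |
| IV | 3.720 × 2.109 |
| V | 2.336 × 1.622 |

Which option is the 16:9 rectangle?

Ratios (long/short): I ≈ 1.816; II ≈ 1.627; III ≈ 1.849; IV ≈ 1.764; V ≈ 1.440.
16:9 ≈ 1.778; option IV is nearest (Δ 0.014).

IV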